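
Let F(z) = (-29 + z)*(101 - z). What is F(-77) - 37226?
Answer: -56094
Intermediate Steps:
F(-77) - 37226 = (-2929 - 1*(-77)² + 130*(-77)) - 37226 = (-2929 - 1*5929 - 10010) - 37226 = (-2929 - 5929 - 10010) - 37226 = -18868 - 37226 = -56094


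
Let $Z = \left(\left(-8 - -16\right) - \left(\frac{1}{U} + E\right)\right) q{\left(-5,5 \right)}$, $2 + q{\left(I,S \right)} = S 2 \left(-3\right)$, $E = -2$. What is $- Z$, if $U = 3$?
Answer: $\frac{928}{3} \approx 309.33$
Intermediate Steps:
$q{\left(I,S \right)} = -2 - 6 S$ ($q{\left(I,S \right)} = -2 + S 2 \left(-3\right) = -2 + 2 S \left(-3\right) = -2 - 6 S$)
$Z = - \frac{928}{3}$ ($Z = \left(\left(-8 - -16\right) - \left(\frac{1}{3} - 2\right)\right) \left(-2 - 30\right) = \left(\left(-8 + 16\right) - \left(\frac{1}{3} - 2\right)\right) \left(-2 - 30\right) = \left(8 - - \frac{5}{3}\right) \left(-32\right) = \left(8 + \frac{5}{3}\right) \left(-32\right) = \frac{29}{3} \left(-32\right) = - \frac{928}{3} \approx -309.33$)
$- Z = \left(-1\right) \left(- \frac{928}{3}\right) = \frac{928}{3}$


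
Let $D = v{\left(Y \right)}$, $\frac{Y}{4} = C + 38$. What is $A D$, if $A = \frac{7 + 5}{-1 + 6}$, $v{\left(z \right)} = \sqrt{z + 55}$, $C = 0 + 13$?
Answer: $\frac{12 \sqrt{259}}{5} \approx 38.624$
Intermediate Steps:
$C = 13$
$Y = 204$ ($Y = 4 \left(13 + 38\right) = 4 \cdot 51 = 204$)
$v{\left(z \right)} = \sqrt{55 + z}$
$A = \frac{12}{5} \approx 2.4$
$D = \sqrt{259}$ ($D = \sqrt{55 + 204} = \sqrt{259} \approx 16.093$)
$A D = \frac{12 \sqrt{259}}{5}$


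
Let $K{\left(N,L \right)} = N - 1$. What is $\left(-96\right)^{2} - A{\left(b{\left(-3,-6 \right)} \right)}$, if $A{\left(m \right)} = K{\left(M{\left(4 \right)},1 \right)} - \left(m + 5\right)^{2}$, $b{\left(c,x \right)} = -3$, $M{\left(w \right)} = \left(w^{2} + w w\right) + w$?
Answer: $9185$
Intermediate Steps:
$M{\left(w \right)} = w + 2 w^{2}$ ($M{\left(w \right)} = \left(w^{2} + w^{2}\right) + w = 2 w^{2} + w = w + 2 w^{2}$)
$K{\left(N,L \right)} = -1 + N$
$A{\left(m \right)} = 35 - \left(5 + m\right)^{2}$ ($A{\left(m \right)} = \left(-1 + 4 \left(1 + 2 \cdot 4\right)\right) - \left(m + 5\right)^{2} = \left(-1 + 4 \left(1 + 8\right)\right) - \left(5 + m\right)^{2} = \left(-1 + 4 \cdot 9\right) - \left(5 + m\right)^{2} = \left(-1 + 36\right) - \left(5 + m\right)^{2} = 35 - \left(5 + m\right)^{2}$)
$\left(-96\right)^{2} - A{\left(b{\left(-3,-6 \right)} \right)} = \left(-96\right)^{2} - \left(35 - \left(5 - 3\right)^{2}\right) = 9216 - \left(35 - 2^{2}\right) = 9216 - \left(35 - 4\right) = 9216 - 31 = 9185$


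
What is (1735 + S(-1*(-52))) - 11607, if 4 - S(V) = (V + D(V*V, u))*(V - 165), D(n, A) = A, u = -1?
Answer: -4105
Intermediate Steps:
S(V) = 4 - (-1 + V)*(-165 + V) (S(V) = 4 - (V - 1)*(V - 165) = 4 - (-1 + V)*(-165 + V))
(1735 + S(-1*(-52))) - 11607 = (1735 + (-161 - (-1*(-52))**2 + 166*(-1*(-52)))) - 11607 = (1735 + (-161 - 1*52**2 + 166*52)) - 11607 = (1735 + (-161 - 1*2704 + 8632)) - 11607 = (1735 + (-161 - 2704 + 8632)) - 11607 = (1735 + 5767) - 11607 = 7502 - 11607 = -4105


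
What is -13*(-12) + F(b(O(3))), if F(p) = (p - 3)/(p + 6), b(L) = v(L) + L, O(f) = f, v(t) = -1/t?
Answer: 4055/26 ≈ 155.96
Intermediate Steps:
b(L) = L - 1/L (b(L) = -1/L + L = L - 1/L)
F(p) = (-3 + p)/(6 + p)
-13*(-12) + F(b(O(3))) = -13*(-12) + (-3 + (3 - 1/3))/(6 + (3 - 1/3)) = 156 + (-3 + (3 - 1*⅓))/(6 + (3 - 1*⅓)) = 156 + (-3 + (3 - ⅓))/(6 + (3 - ⅓)) = 156 + (-3 + 8/3)/(6 + 8/3) = 156 - ⅓/(26/3) = 156 + (3/26)*(-⅓) = 156 - 1/26 = 4055/26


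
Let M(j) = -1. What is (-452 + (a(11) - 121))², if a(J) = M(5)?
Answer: 329476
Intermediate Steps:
a(J) = -1
(-452 + (a(11) - 121))² = (-452 + (-1 - 121))² = (-452 - 122)² = (-574)² = 329476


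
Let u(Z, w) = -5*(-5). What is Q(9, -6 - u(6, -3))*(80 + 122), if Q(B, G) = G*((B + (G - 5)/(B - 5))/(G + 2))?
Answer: 0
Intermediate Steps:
u(Z, w) = 25
Q(B, G) = G*(B + (-5 + G)/(-5 + B))/(2 + G) (Q(B, G) = G*((B + (-5 + G)/(-5 + B))/(2 + G)) = G*(B + (-5 + G)/(-5 + B))/(2 + G))
Q(9, -6 - u(6, -3))*(80 + 122) = ((-6 - 1*25)*(-5 + (-6 - 1*25) + 9² - 5*9)/(-10 - 5*(-6 - 1*25) + 2*9 + 9*(-6 - 1*25)))*(80 + 122) = ((-6 - 25)*(-5 + (-6 - 25) + 81 - 45)/(-10 - 5*(-6 - 25) + 18 + 9*(-6 - 25)))*202 = -31*(-5 - 31 + 81 - 45)/(-10 - 5*(-31) + 18 + 9*(-31))*202 = -31*0/(-10 + 155 + 18 - 279)*202 = -31*0/(-116)*202 = -31*(-1/116)*0*202 = 0*202 = 0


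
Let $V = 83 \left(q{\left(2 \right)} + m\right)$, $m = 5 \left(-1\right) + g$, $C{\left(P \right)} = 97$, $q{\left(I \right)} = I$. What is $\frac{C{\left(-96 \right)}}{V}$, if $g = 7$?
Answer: $\frac{97}{332} \approx 0.29217$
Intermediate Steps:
$m = 2$ ($m = 5 \left(-1\right) + 7 = -5 + 7 = 2$)
$V = 332$ ($V = 83 \left(2 + 2\right) = 83 \cdot 4 = 332$)
$\frac{C{\left(-96 \right)}}{V} = \frac{97}{332}$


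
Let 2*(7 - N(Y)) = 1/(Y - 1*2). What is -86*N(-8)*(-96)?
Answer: 291024/5 ≈ 58205.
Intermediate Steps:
N(Y) = 7 - 1/(2*(-2 + Y)) (N(Y) = 7 - 1/(2*(Y - 1*2)) = 7 - 1/(2*(Y - 2)) = 7 - 1/(2*(-2 + Y)))
-86*N(-8)*(-96) = -43*(-29 + 14*(-8))/(-2 - 8)*(-96) = -43*(-29 - 112)/(-10)*(-96) = -43*(-1)*(-141)/10*(-96) = -86*141/20*(-96) = -6063/10*(-96) = 291024/5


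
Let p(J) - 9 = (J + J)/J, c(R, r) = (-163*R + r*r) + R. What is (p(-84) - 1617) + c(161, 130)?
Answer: -10788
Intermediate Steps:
c(R, r) = r² - 162*R (c(R, r) = (-163*R + r²) + R = (r² - 163*R) + R = r² - 162*R)
p(J) = 11 (p(J) = 9 + (J + J)/J = 9 + (2*J)/J = 9 + 2 = 11)
(p(-84) - 1617) + c(161, 130) = (11 - 1617) + (130² - 162*161) = -1606 + (16900 - 26082) = -1606 - 9182 = -10788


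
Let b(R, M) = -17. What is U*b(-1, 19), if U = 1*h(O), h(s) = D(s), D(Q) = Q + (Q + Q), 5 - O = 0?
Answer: -255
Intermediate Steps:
O = 5 (O = 5 - 1*0 = 5 + 0 = 5)
D(Q) = 3*Q (D(Q) = Q + 2*Q = 3*Q)
h(s) = 3*s
U = 15 (U = 1*(3*5) = 1*15 = 15)
U*b(-1, 19) = 15*(-17) = -255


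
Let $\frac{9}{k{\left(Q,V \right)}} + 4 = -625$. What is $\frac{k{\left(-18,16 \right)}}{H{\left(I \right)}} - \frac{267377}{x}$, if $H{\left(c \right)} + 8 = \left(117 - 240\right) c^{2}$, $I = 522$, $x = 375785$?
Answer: $- \frac{66313505545703}{93200315271860} \approx -0.71152$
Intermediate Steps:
$k{\left(Q,V \right)} = - \frac{9}{629}$ ($k{\left(Q,V \right)} = \frac{9}{-4 - 625} = \frac{9}{-629} = 9 \left(- \frac{1}{629}\right) = - \frac{9}{629}$)
$H{\left(c \right)} = -8 - 123 c^{2}$ ($H{\left(c \right)} = -8 + \left(117 - 240\right) c^{2} = -8 - 123 c^{2}$)
$\frac{k{\left(-18,16 \right)}}{H{\left(I \right)}} - \frac{267377}{x} = - \frac{9}{629 \left(-8 - 123 \cdot 522^{2}\right)} - \frac{267377}{375785} = - \frac{9}{629 \left(-8 - 33515532\right)} - \frac{267377}{375785} = - \frac{9}{629 \left(-33515540\right)} - \frac{267377}{375785} = \left(- \frac{9}{629}\right) \left(- \frac{1}{33515540}\right) - \frac{267377}{375785} = \frac{9}{21081274660} - \frac{267377}{375785} = - \frac{66313505545703}{93200315271860}$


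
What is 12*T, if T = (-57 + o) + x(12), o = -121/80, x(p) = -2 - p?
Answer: -17403/20 ≈ -870.15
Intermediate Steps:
o = -121/80 (o = -121*1/80 = -121/80 ≈ -1.5125)
T = -5801/80 (T = (-57 - 121/80) + (-2 - 1*12) = -4681/80 + (-2 - 12) = -4681/80 - 14 = -5801/80 ≈ -72.512)
12*T = 12*(-5801/80) = -17403/20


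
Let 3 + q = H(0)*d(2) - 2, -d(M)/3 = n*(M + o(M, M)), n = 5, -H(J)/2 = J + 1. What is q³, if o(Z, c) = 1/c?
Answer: 343000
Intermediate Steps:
H(J) = -2 - 2*J (H(J) = -2*(J + 1) = -2*(1 + J) = -2 - 2*J)
d(M) = -15*M - 15/M (d(M) = -15*(M + 1/M) = -3*(5*M + 5/M) = -15*M - 15/M)
q = 70 (q = -3 + ((-2 - 2*0)*(-15*2 - 15/2) - 2) = -3 + ((-2 + 0)*(-30 - 15*½) - 2) = -3 + (-2*(-30 - 15/2) - 2) = -3 + (-2*(-75/2) - 2) = -3 + (75 - 2) = -3 + 73 = 70)
q³ = 70³ = 343000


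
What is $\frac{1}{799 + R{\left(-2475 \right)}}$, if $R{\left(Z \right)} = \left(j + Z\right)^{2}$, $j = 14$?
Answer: $\frac{1}{6057320} \approx 1.6509 \cdot 10^{-7}$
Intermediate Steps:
$R{\left(Z \right)} = \left(14 + Z\right)^{2}$
$\frac{1}{799 + R{\left(-2475 \right)}} = \frac{1}{799 + \left(14 - 2475\right)^{2}} = \frac{1}{799 + \left(-2461\right)^{2}} = \frac{1}{799 + 6056521} = \frac{1}{6057320}$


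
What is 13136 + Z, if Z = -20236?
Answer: -7100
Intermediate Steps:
13136 + Z = 13136 - 20236 = -7100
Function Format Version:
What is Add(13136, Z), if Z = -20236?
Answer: -7100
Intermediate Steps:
Add(13136, Z) = Add(13136, -20236) = -7100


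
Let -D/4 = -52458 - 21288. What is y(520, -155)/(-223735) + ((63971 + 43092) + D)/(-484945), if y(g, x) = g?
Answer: -18040831389/21699833915 ≈ -0.83138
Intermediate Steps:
D = 294984 (D = -4*(-52458 - 21288) = -4*(-73746) = 294984)
y(520, -155)/(-223735) + ((63971 + 43092) + D)/(-484945) = 520/(-223735) + ((63971 + 43092) + 294984)/(-484945) = 520*(-1/223735) + (107063 + 294984)*(-1/484945) = -104/44747 + 402047*(-1/484945) = -104/44747 - 402047/484945 = -18040831389/21699833915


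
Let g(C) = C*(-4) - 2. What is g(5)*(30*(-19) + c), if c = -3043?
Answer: 79486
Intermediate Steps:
g(C) = -2 - 4*C (g(C) = -4*C - 2 = -2 - 4*C)
g(5)*(30*(-19) + c) = (-2 - 4*5)*(30*(-19) - 3043) = (-2 - 20)*(-570 - 3043) = -22*(-3613) = 79486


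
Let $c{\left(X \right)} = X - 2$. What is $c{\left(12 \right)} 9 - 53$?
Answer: $37$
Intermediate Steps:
$c{\left(X \right)} = -2 + X$
$c{\left(12 \right)} 9 - 53 = \left(-2 + 12\right) 9 - 53 = 10 \cdot 9 - 53 = 90 - 53 = 37$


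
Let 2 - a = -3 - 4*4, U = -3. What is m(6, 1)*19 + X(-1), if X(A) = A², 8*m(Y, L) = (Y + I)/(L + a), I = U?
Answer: 233/176 ≈ 1.3239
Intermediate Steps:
I = -3
a = 21 (a = 2 - (-3 - 4*4) = 2 - (-3 - 16) = 2 - 1*(-19) = 2 + 19 = 21)
m(Y, L) = (-3 + Y)/(8*(21 + L)) (m(Y, L) = ((Y - 3)/(L + 21))/8 = ((-3 + Y)/(21 + L))/8 = (-3 + Y)/(8*(21 + L)))
m(6, 1)*19 + X(-1) = ((-3 + 6)/(8*(21 + 1)))*19 + (-1)² = ((⅛)*3/22)*19 + 1 = ((⅛)*(1/22)*3)*19 + 1 = (3/176)*19 + 1 = 57/176 + 1 = 233/176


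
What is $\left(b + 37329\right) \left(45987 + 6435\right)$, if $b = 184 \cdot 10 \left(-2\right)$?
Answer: $1763947878$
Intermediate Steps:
$b = -3680$ ($b = 184 \left(-20\right) = -3680$)
$\left(b + 37329\right) \left(45987 + 6435\right) = \left(-3680 + 37329\right) \left(45987 + 6435\right) = 33649 \cdot 52422 = 1763947878$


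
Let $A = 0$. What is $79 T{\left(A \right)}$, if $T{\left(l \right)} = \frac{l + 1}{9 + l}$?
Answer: $\frac{79}{9} \approx 8.7778$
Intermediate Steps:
$T{\left(l \right)} = \frac{1 + l}{9 + l}$
$79 T{\left(A \right)} = 79 \frac{1 + 0}{9 + 0} = 79 \cdot \frac{1}{9} \cdot 1 = 79 \cdot \frac{1}{9} = \frac{79}{9}$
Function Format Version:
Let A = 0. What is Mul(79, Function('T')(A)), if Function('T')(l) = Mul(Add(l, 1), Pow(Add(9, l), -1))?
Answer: Rational(79, 9) ≈ 8.7778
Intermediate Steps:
Function('T')(l) = Mul(Pow(Add(9, l), -1), Add(1, l)) (Function('T')(l) = Mul(Add(1, l), Pow(Add(9, l), -1)) = Mul(Pow(Add(9, l), -1), Add(1, l)))
Mul(79, Function('T')(A)) = Mul(79, Mul(Pow(Add(9, 0), -1), Add(1, 0))) = Mul(79, Mul(Pow(9, -1), 1)) = Mul(79, Mul(Rational(1, 9), 1)) = Mul(79, Rational(1, 9)) = Rational(79, 9)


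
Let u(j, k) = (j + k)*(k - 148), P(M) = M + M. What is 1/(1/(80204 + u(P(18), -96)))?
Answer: 94844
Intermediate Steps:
P(M) = 2*M
u(j, k) = (-148 + k)*(j + k) (u(j, k) = (j + k)*(-148 + k) = (-148 + k)*(j + k))
1/(1/(80204 + u(P(18), -96))) = 1/(1/(80204 + ((-96)² - 296*18 - 148*(-96) + (2*18)*(-96)))) = 1/(1/(80204 + (9216 - 148*36 + 14208 + 36*(-96)))) = 1/(1/(80204 + (9216 - 5328 + 14208 - 3456))) = 1/(1/(80204 + 14640)) = 1/(1/94844) = 94844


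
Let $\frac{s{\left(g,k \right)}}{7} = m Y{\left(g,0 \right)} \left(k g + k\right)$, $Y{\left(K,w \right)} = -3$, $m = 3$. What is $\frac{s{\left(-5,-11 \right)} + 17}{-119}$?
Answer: $\frac{2755}{119} \approx 23.151$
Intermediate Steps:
$s{\left(g,k \right)} = - 63 k - 63 g k$ ($s{\left(g,k \right)} = 7 \cdot 3 \left(-3\right) \left(k g + k\right) = 7 \left(- 9 \left(g k + k\right)\right) = 7 \left(- 9 \left(k + g k\right)\right) = 7 \left(- 9 k - 9 g k\right) = - 63 k - 63 g k$)
$\frac{s{\left(-5,-11 \right)} + 17}{-119} = \frac{\left(-63\right) \left(-11\right) \left(1 - 5\right) + 17}{-119} = - \frac{\left(-63\right) \left(-11\right) \left(-4\right) + 17}{119} = - \frac{-2772 + 17}{119} = \left(- \frac{1}{119}\right) \left(-2755\right) = \frac{2755}{119}$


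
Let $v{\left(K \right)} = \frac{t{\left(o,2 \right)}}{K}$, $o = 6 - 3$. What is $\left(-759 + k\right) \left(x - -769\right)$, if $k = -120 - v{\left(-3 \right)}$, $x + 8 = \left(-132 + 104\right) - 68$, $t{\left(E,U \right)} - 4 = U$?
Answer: $-583205$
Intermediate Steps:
$o = 3$ ($o = 6 - 3 = 3$)
$t{\left(E,U \right)} = 4 + U$
$v{\left(K \right)} = \frac{6}{K}$ ($v{\left(K \right)} = \frac{4 + 2}{K} = \frac{6}{K}$)
$x = -104$ ($x = -8 + \left(\left(-132 + 104\right) - 68\right) = -8 - 96 = -104$)
$k = -118$ ($k = -120 - \frac{6}{-3} = -120 - 6 \left(- \frac{1}{3}\right) = -120 - -2 = -120 + 2 = -118$)
$\left(-759 + k\right) \left(x - -769\right) = \left(-759 - 118\right) \left(-104 - -769\right) = - 877 \left(-104 + 769\right) = \left(-877\right) 665 = -583205$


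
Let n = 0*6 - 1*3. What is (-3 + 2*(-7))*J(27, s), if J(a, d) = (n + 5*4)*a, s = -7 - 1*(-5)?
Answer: -7803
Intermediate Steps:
s = -2 (s = -7 + 5 = -2)
n = -3 (n = 0 - 3 = -3)
J(a, d) = 17*a (J(a, d) = (-3 + 5*4)*a = (-3 + 20)*a = 17*a)
(-3 + 2*(-7))*J(27, s) = (-3 + 2*(-7))*(17*27) = (-3 - 14)*459 = -17*459 = -7803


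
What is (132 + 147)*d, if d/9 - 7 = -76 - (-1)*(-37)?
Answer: -266166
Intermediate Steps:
d = -954 (d = 63 + 9*(-76 - (-1)*(-37)) = 63 + 9*(-76 - 1*37) = 63 + 9*(-76 - 37) = 63 + 9*(-113) = 63 - 1017 = -954)
(132 + 147)*d = (132 + 147)*(-954) = 279*(-954) = -266166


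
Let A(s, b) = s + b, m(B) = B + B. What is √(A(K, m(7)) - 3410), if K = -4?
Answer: 10*I*√34 ≈ 58.31*I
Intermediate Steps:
m(B) = 2*B
A(s, b) = b + s
√(A(K, m(7)) - 3410) = √((2*7 - 4) - 3410) = √((14 - 4) - 3410) = √(10 - 3410) = √(-3400) = 10*I*√34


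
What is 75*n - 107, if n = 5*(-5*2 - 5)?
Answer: -5732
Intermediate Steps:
n = -75 (n = 5*(-10 - 5) = 5*(-15) = -75)
75*n - 107 = 75*(-75) - 107 = -5625 - 107 = -5732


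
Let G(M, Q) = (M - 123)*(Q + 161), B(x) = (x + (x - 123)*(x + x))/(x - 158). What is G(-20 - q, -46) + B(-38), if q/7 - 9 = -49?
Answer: 1537891/98 ≈ 15693.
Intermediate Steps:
q = -280 (q = 63 + 7*(-49) = 63 - 343 = -280)
B(x) = (x + 2*x*(-123 + x))/(-158 + x) (B(x) = (x + (-123 + x)*(2*x))/(-158 + x) = (x + 2*x*(-123 + x))/(-158 + x))
G(M, Q) = (-123 + M)*(161 + Q)
G(-20 - q, -46) + B(-38) = (-19803 - 123*(-46) + 161*(-20 - 1*(-280)) + (-20 - 1*(-280))*(-46)) - 38*(-245 + 2*(-38))/(-158 - 38) = (-19803 + 5658 + 161*(-20 + 280) + (-20 + 280)*(-46)) - 38*(-245 - 76)/(-196) = (-19803 + 5658 + 161*260 + 260*(-46)) - 38*(-1/196)*(-321) = (-19803 + 5658 + 41860 - 11960) - 6099/98 = 15755 - 6099/98 = 1537891/98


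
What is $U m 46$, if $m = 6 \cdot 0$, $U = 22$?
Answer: $0$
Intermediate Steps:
$m = 0$
$U m 46 = 22 \cdot 0 \cdot 46 = 0 \cdot 46 = 0$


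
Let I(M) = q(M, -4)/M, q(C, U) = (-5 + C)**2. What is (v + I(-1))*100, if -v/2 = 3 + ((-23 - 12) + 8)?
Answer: 1200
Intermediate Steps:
v = 48 (v = -2*(3 + ((-23 - 12) + 8)) = -2*(3 + (-35 + 8)) = -2*(3 - 27) = -2*(-24) = 48)
I(M) = (-5 + M)**2/M
(v + I(-1))*100 = (48 + (-5 - 1)**2/(-1))*100 = (48 - 1*(-6)**2)*100 = (48 - 1*36)*100 = (48 - 36)*100 = 12*100 = 1200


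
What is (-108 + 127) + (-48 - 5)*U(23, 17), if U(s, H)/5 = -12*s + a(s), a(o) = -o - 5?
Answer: 80579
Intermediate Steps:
a(o) = -5 - o
U(s, H) = -25 - 65*s (U(s, H) = 5*(-12*s + (-5 - s)) = 5*(-5 - 13*s) = -25 - 65*s)
(-108 + 127) + (-48 - 5)*U(23, 17) = (-108 + 127) + (-48 - 5)*(-25 - 65*23) = 19 - 53*(-25 - 1495) = 19 - 53*(-1520) = 19 + 80560 = 80579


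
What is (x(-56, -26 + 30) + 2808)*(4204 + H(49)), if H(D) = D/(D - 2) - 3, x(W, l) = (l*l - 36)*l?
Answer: 538769088/47 ≈ 1.1463e+7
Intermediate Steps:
x(W, l) = l*(-36 + l²) (x(W, l) = (l² - 36)*l = (-36 + l²)*l = l*(-36 + l²))
H(D) = -3 + D/(-2 + D) (H(D) = D/(-2 + D) - 3 = -3 + D/(-2 + D))
(x(-56, -26 + 30) + 2808)*(4204 + H(49)) = ((-26 + 30)*(-36 + (-26 + 30)²) + 2808)*(4204 + 2*(3 - 1*49)/(-2 + 49)) = (4*(-36 + 4²) + 2808)*(4204 + 2*(3 - 49)/47) = (4*(-36 + 16) + 2808)*(4204 + 2*(1/47)*(-46)) = (4*(-20) + 2808)*(4204 - 92/47) = (-80 + 2808)*(197496/47) = 2728*(197496/47) = 538769088/47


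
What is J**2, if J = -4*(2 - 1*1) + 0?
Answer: 16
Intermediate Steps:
J = -4 (J = -4*(2 - 1) + 0 = -4*1 + 0 = -4 + 0 = -4)
J**2 = (-4)**2 = 16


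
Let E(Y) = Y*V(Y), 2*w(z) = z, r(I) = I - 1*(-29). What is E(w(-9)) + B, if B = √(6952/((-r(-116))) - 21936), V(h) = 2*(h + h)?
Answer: 81 + 2*I*√41357190/87 ≈ 81.0 + 147.84*I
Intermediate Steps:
V(h) = 4*h (V(h) = 2*(2*h) = 4*h)
r(I) = 29 + I (r(I) = I + 29 = 29 + I)
w(z) = z/2
B = 2*I*√41357190/87 (B = √(6952/((-(29 - 116))) - 21936) = √(6952/((-1*(-87))) - 21936) = √(6952/87 - 21936) = √(-1901480/87) = 2*I*√41357190/87 ≈ 147.84*I)
E(Y) = 4*Y² (E(Y) = Y*(4*Y) = 4*Y²)
E(w(-9)) + B = 4*((½)*(-9))² + 2*I*√41357190/87 = 4*(-9/2)² + 2*I*√41357190/87 = 4*(81/4) + 2*I*√41357190/87 = 81 + 2*I*√41357190/87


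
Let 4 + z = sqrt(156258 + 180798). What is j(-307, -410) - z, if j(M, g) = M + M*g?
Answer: 125567 - 4*sqrt(21066) ≈ 1.2499e+5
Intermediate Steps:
z = -4 + 4*sqrt(21066) (z = -4 + sqrt(156258 + 180798) = -4 + sqrt(337056) = -4 + 4*sqrt(21066) ≈ 576.57)
j(-307, -410) - z = -307*(1 - 410) - (-4 + 4*sqrt(21066)) = -307*(-409) + (4 - 4*sqrt(21066)) = 125563 + (4 - 4*sqrt(21066)) = 125567 - 4*sqrt(21066)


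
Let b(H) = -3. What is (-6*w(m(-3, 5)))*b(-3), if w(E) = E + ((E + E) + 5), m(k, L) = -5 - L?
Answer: -450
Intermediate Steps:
w(E) = 5 + 3*E (w(E) = E + (2*E + 5) = E + (5 + 2*E) = 5 + 3*E)
(-6*w(m(-3, 5)))*b(-3) = -6*(5 + 3*(-5 - 1*5))*(-3) = -6*(5 + 3*(-5 - 5))*(-3) = -6*(5 + 3*(-10))*(-3) = -6*(5 - 30)*(-3) = -6*(-25)*(-3) = 150*(-3) = -450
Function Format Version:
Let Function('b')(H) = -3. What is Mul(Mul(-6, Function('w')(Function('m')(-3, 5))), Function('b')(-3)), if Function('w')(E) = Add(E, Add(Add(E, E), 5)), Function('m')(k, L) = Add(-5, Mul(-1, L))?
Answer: -450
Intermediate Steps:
Function('w')(E) = Add(5, Mul(3, E)) (Function('w')(E) = Add(E, Add(Mul(2, E), 5)) = Add(E, Add(5, Mul(2, E))) = Add(5, Mul(3, E)))
Mul(Mul(-6, Function('w')(Function('m')(-3, 5))), Function('b')(-3)) = Mul(Mul(-6, Add(5, Mul(3, Add(-5, Mul(-1, 5))))), -3) = Mul(Mul(-6, Add(5, Mul(3, Add(-5, -5)))), -3) = Mul(Mul(-6, Add(5, Mul(3, -10))), -3) = Mul(Mul(-6, Add(5, -30)), -3) = Mul(Mul(-6, -25), -3) = Mul(150, -3) = -450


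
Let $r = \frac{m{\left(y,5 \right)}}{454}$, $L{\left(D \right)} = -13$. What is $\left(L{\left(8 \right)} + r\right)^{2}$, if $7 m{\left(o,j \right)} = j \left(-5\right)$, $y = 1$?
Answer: $\frac{1708912921}{10099684} \approx 169.2$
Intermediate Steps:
$m{\left(o,j \right)} = - \frac{5 j}{7}$ ($m{\left(o,j \right)} = \frac{j \left(-5\right)}{7} = \frac{\left(-5\right) j}{7} = - \frac{5 j}{7}$)
$r = - \frac{25}{3178}$ ($r = \frac{\left(- \frac{5}{7}\right) 5}{454} = \left(- \frac{25}{7}\right) \frac{1}{454} = - \frac{25}{3178} \approx -0.0078666$)
$\left(L{\left(8 \right)} + r\right)^{2} = \left(-13 - \frac{25}{3178}\right)^{2} = \left(- \frac{41339}{3178}\right)^{2} = \frac{1708912921}{10099684}$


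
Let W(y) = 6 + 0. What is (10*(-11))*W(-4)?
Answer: -660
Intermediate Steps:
W(y) = 6
(10*(-11))*W(-4) = (10*(-11))*6 = -110*6 = -660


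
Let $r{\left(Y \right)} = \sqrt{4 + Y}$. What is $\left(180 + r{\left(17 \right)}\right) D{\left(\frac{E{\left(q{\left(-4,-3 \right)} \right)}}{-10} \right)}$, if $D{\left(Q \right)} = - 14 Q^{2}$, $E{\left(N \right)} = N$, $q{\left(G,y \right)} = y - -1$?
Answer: $- \frac{504}{5} - \frac{14 \sqrt{21}}{25} \approx -103.37$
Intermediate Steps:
$q{\left(G,y \right)} = 1 + y$ ($q{\left(G,y \right)} = y + 1 = 1 + y$)
$\left(180 + r{\left(17 \right)}\right) D{\left(\frac{E{\left(q{\left(-4,-3 \right)} \right)}}{-10} \right)} = \left(180 + \sqrt{4 + 17}\right) \left(- 14 \left(\frac{1 - 3}{-10}\right)^{2}\right) = \left(180 + \sqrt{21}\right) \left(- 14 \left(\left(-2\right) \left(- \frac{1}{10}\right)\right)^{2}\right) = \left(180 + \sqrt{21}\right) \left(- \frac{14}{25}\right) = - \frac{504}{5} - \frac{14 \sqrt{21}}{25}$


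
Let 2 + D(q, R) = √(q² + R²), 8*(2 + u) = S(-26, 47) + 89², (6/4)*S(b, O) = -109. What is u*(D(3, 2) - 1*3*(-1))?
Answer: 23497/24 + 23497*√13/24 ≈ 4509.0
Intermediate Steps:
S(b, O) = -218/3 (S(b, O) = (⅔)*(-109) = -218/3)
u = 23497/24 (u = -2 + (-218/3 + 89²)/8 = -2 + (-218/3 + 7921)/8 = -2 + (⅛)*(23545/3) = -2 + 23545/24 = 23497/24 ≈ 979.04)
D(q, R) = -2 + √(R² + q²) (D(q, R) = -2 + √(q² + R²) = -2 + √(R² + q²))
u*(D(3, 2) - 1*3*(-1)) = 23497*((-2 + √(2² + 3²)) - 1*3*(-1))/24 = 23497*((-2 + √(4 + 9)) - 3*(-1))/24 = 23497*((-2 + √13) + 3)/24 = 23497*(1 + √13)/24 = 23497/24 + 23497*√13/24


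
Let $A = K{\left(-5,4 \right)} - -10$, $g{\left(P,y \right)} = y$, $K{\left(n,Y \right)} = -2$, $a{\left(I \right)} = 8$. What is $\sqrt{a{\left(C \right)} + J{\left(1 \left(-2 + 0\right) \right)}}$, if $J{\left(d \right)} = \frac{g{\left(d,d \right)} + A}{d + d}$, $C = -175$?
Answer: $\frac{\sqrt{26}}{2} \approx 2.5495$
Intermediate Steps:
$A = 8$ ($A = -2 - -10 = -2 + 10 = 8$)
$J{\left(d \right)} = \frac{8 + d}{2 d}$ ($J{\left(d \right)} = \frac{d + 8}{d + d} = \frac{8 + d}{2 d}$)
$\sqrt{a{\left(C \right)} + J{\left(1 \left(-2 + 0\right) \right)}} = \sqrt{8 + \frac{8 + 1 \left(-2 + 0\right)}{2 \cdot 1 \left(-2 + 0\right)}} = \sqrt{8 + \frac{8 + 1 \left(-2\right)}{2 \cdot 1 \left(-2\right)}} = \sqrt{8 + \frac{8 - 2}{2 \left(-2\right)}} = \sqrt{8 + \frac{1}{2} \left(- \frac{1}{2}\right) 6} = \sqrt{8 - \frac{3}{2}} = \sqrt{\frac{13}{2}} = \frac{\sqrt{26}}{2}$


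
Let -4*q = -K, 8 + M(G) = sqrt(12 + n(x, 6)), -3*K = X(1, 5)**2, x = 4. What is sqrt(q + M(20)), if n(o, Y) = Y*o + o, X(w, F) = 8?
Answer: sqrt(-120 + 18*sqrt(10))/3 ≈ 2.6474*I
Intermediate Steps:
n(o, Y) = o + Y*o
K = -64/3 (K = -1/3*8**2 = -1/3*64 = -64/3 ≈ -21.333)
M(G) = -8 + 2*sqrt(10) (M(G) = -8 + sqrt(12 + 4*(1 + 6)) = -8 + sqrt(12 + 4*7) = -8 + sqrt(12 + 28) = -8 + sqrt(40) = -8 + 2*sqrt(10))
q = -16/3 (q = -(-1)*(-64)/(4*3) = -1/4*64/3 = -16/3 ≈ -5.3333)
sqrt(q + M(20)) = sqrt(-16/3 + (-8 + 2*sqrt(10))) = sqrt(-40/3 + 2*sqrt(10))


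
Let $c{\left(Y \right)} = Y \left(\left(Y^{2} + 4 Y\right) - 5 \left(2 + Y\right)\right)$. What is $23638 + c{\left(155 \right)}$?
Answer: $3721938$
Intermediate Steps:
$c{\left(Y \right)} = Y \left(-10 + Y^{2} - Y\right)$ ($c{\left(Y \right)} = Y \left(\left(Y^{2} + 4 Y\right) - \left(10 + 5 Y\right)\right) = Y \left(-10 + Y^{2} - Y\right)$)
$23638 + c{\left(155 \right)} = 23638 + 155 \left(-10 + 155^{2} - 155\right) = 23638 + 155 \left(-10 + 24025 - 155\right) = 23638 + 155 \cdot 23860 = 23638 + 3698300 = 3721938$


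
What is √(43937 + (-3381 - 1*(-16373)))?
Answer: √56929 ≈ 238.60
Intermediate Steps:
√(43937 + (-3381 - 1*(-16373))) = √(43937 + (-3381 + 16373)) = √(43937 + 12992) = √56929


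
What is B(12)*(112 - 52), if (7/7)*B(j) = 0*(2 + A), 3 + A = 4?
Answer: 0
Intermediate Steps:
A = 1 (A = -3 + 4 = 1)
B(j) = 0 (B(j) = 0*(2 + 1) = 0*3 = 0)
B(12)*(112 - 52) = 0*(112 - 52) = 0*60 = 0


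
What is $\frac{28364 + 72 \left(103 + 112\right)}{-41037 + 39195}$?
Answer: $- \frac{21922}{921} \approx -23.802$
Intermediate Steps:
$\frac{28364 + 72 \left(103 + 112\right)}{-41037 + 39195} = \frac{28364 + 72 \cdot 215}{-1842} = \left(28364 + 15480\right) \left(- \frac{1}{1842}\right) = 43844 \left(- \frac{1}{1842}\right) = - \frac{21922}{921}$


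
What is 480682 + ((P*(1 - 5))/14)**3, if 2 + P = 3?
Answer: 164873918/343 ≈ 4.8068e+5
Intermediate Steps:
P = 1 (P = -2 + 3 = 1)
480682 + ((P*(1 - 5))/14)**3 = 480682 + ((1*(1 - 5))/14)**3 = 480682 + ((1*(-4))*(1/14))**3 = 480682 + (-4*1/14)**3 = 480682 + (-2/7)**3 = 480682 - 8/343 = 164873918/343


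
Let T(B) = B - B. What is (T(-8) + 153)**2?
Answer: 23409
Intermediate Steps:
T(B) = 0
(T(-8) + 153)**2 = (0 + 153)**2 = 153**2 = 23409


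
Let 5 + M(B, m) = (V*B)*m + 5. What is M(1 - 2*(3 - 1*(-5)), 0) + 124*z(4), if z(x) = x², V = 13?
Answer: 1984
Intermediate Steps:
M(B, m) = 13*B*m (M(B, m) = -5 + ((13*B)*m + 5) = -5 + (13*B*m + 5) = -5 + (5 + 13*B*m) = 13*B*m)
M(1 - 2*(3 - 1*(-5)), 0) + 124*z(4) = 13*(1 - 2*(3 - 1*(-5)))*0 + 124*4² = 13*(1 - 2*(3 + 5))*0 + 124*16 = 13*(1 - 2*8)*0 + 1984 = 13*(1 - 16)*0 + 1984 = 13*(-15)*0 + 1984 = 0 + 1984 = 1984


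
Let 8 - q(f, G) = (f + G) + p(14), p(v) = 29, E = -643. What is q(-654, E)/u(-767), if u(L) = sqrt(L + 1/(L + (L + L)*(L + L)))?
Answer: -638*I*sqrt(471597109029202)/300713727 ≈ -46.074*I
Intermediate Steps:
q(f, G) = -21 - G - f (q(f, G) = 8 - ((f + G) + 29) = 8 - ((G + f) + 29) = 8 - (29 + G + f) = 8 + (-29 - G - f) = -21 - G - f)
u(L) = sqrt(L + 1/(L + 4*L**2)) (u(L) = sqrt(L + 1/(L + (2*L)*(2*L))) = sqrt(L + 1/(L + 4*L**2)))
q(-654, E)/u(-767) = (-21 - 1*(-643) - 1*(-654))/(sqrt((1 + (-767)**2*(1 + 4*(-767)))/((-767)*(1 + 4*(-767))))) = (-21 + 643 + 654)/(sqrt(-(1 + 588289*(1 - 3068))/(767*(1 - 3068)))) = 1276/(sqrt(-1/767*(1 + 588289*(-3067))/(-3067))) = 1276/(sqrt(-1/767*(-1/3067)*(1 - 1804282363))) = 1276/(sqrt(-1/767*(-1/3067)*(-1804282362))) = 1276/(sqrt(-1804282362/2352389)) = 1276/((3*I*sqrt(471597109029202)/2352389)) = 1276*(-I*sqrt(471597109029202)/601427454) = -638*I*sqrt(471597109029202)/300713727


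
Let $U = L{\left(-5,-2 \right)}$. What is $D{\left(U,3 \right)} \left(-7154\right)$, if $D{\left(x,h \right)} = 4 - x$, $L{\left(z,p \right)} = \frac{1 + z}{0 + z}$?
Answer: $- \frac{114464}{5} \approx -22893.0$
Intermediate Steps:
$L{\left(z,p \right)} = \frac{1 + z}{z}$
$U = \frac{4}{5}$ ($U = \frac{1 - 5}{-5} = \left(- \frac{1}{5}\right) \left(-4\right) = \frac{4}{5} \approx 0.8$)
$D{\left(U,3 \right)} \left(-7154\right) = \left(4 - \frac{4}{5}\right) \left(-7154\right) = \frac{16}{5} \left(-7154\right) = - \frac{114464}{5}$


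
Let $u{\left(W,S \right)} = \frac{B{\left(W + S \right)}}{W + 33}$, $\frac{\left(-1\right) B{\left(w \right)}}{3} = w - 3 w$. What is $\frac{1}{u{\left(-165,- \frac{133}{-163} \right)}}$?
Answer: $\frac{1793}{13381} \approx 0.134$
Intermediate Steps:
$B{\left(w \right)} = 6 w$ ($B{\left(w \right)} = - 3 \left(w - 3 w\right) = - 3 \left(- 2 w\right) = 6 w$)
$u{\left(W,S \right)} = \frac{6 S + 6 W}{33 + W}$ ($u{\left(W,S \right)} = \frac{6 \left(W + S\right)}{W + 33} = \frac{6 \left(S + W\right)}{33 + W} = \frac{6 S + 6 W}{33 + W}$)
$\frac{1}{u{\left(-165,- \frac{133}{-163} \right)}} = \frac{1}{6 \frac{1}{33 - 165} \left(- \frac{133}{-163} - 165\right)} = \frac{1}{6 \frac{1}{-132} \left(\left(-133\right) \left(- \frac{1}{163}\right) - 165\right)} = \frac{1}{6 \left(- \frac{1}{132}\right) \left(\frac{133}{163} - 165\right)} = \frac{1}{6 \left(- \frac{1}{132}\right) \left(- \frac{26762}{163}\right)} = \frac{1}{\frac{13381}{1793}} = \frac{1793}{13381}$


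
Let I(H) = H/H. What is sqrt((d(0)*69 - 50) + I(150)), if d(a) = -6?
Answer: I*sqrt(463) ≈ 21.517*I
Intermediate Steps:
I(H) = 1
sqrt((d(0)*69 - 50) + I(150)) = sqrt((-6*69 - 50) + 1) = sqrt((-414 - 50) + 1) = sqrt(-464 + 1) = sqrt(-463) = I*sqrt(463)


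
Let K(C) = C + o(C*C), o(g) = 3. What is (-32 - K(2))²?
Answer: 1369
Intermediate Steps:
K(C) = 3 + C (K(C) = C + 3 = 3 + C)
(-32 - K(2))² = (-32 - (3 + 2))² = (-32 - 1*5)² = (-32 - 5)² = (-37)² = 1369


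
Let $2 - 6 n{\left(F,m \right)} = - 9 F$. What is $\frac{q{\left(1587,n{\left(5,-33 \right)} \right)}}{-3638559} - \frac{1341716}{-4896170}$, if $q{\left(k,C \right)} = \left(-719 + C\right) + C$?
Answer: $\frac{7328034700216}{26722505128545} \approx 0.27423$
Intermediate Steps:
$n{\left(F,m \right)} = \frac{1}{3} + \frac{3 F}{2}$ ($n{\left(F,m \right)} = \frac{1}{3} - \frac{\left(-9\right) F}{6} = \frac{1}{3} + \frac{3 F}{2}$)
$q{\left(k,C \right)} = -719 + 2 C$
$\frac{q{\left(1587,n{\left(5,-33 \right)} \right)}}{-3638559} - \frac{1341716}{-4896170} = \frac{-719 + 2 \left(\frac{1}{3} + \frac{3}{2} \cdot 5\right)}{-3638559} - \frac{1341716}{-4896170} = \left(-719 + 2 \left(\frac{1}{3} + \frac{15}{2}\right)\right) \left(- \frac{1}{3638559}\right) - - \frac{670858}{2448085} = \left(-719 + 2 \cdot \frac{47}{6}\right) \left(- \frac{1}{3638559}\right) + \frac{670858}{2448085} = \left(-719 + \frac{47}{3}\right) \left(- \frac{1}{3638559}\right) + \frac{670858}{2448085} = \left(- \frac{2110}{3}\right) \left(- \frac{1}{3638559}\right) + \frac{670858}{2448085} = \frac{2110}{10915677} + \frac{670858}{2448085} = \frac{7328034700216}{26722505128545}$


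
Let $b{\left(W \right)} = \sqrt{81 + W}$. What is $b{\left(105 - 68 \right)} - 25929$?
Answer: $-25929 + \sqrt{118} \approx -25918.0$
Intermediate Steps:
$b{\left(105 - 68 \right)} - 25929 = \sqrt{81 + \left(105 - 68\right)} - 25929 = \sqrt{81 + 37} - 25929 = \sqrt{118} - 25929 = -25929 + \sqrt{118}$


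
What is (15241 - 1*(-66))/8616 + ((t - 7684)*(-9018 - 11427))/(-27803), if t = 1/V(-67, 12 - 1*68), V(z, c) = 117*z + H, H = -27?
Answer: -197107786626541/34894544392 ≈ -5648.7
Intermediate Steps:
V(z, c) = -27 + 117*z (V(z, c) = 117*z - 27 = -27 + 117*z)
t = -1/7866 (t = 1/(-27 + 117*(-67)) = 1/(-27 - 7839) = 1/(-7866) = -1/7866 ≈ -0.00012713)
(15241 - 1*(-66))/8616 + ((t - 7684)*(-9018 - 11427))/(-27803) = (15241 - 1*(-66))/8616 + ((-1/7866 - 7684)*(-9018 - 11427))/(-27803) = (15241 + 66)*(1/8616) - 60442345/7866*(-20445)*(-1/27803) = 15307*(1/8616) + (411914581175/2622)*(-1/27803) = 15307/8616 - 411914581175/72899466 = -197107786626541/34894544392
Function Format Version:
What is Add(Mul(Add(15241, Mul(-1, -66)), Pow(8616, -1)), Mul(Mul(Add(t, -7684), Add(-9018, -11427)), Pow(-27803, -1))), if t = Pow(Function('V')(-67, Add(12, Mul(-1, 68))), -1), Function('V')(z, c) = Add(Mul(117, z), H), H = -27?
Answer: Rational(-197107786626541, 34894544392) ≈ -5648.7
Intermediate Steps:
Function('V')(z, c) = Add(-27, Mul(117, z)) (Function('V')(z, c) = Add(Mul(117, z), -27) = Add(-27, Mul(117, z)))
t = Rational(-1, 7866) (t = Pow(Add(-27, Mul(117, -67)), -1) = Pow(Add(-27, -7839), -1) = Pow(-7866, -1) = Rational(-1, 7866) ≈ -0.00012713)
Add(Mul(Add(15241, Mul(-1, -66)), Pow(8616, -1)), Mul(Mul(Add(t, -7684), Add(-9018, -11427)), Pow(-27803, -1))) = Add(Mul(Add(15241, Mul(-1, -66)), Pow(8616, -1)), Mul(Mul(Add(Rational(-1, 7866), -7684), Add(-9018, -11427)), Pow(-27803, -1))) = Add(Mul(Add(15241, 66), Rational(1, 8616)), Mul(Mul(Rational(-60442345, 7866), -20445), Rational(-1, 27803))) = Add(Mul(15307, Rational(1, 8616)), Mul(Rational(411914581175, 2622), Rational(-1, 27803))) = Add(Rational(15307, 8616), Rational(-411914581175, 72899466)) = Rational(-197107786626541, 34894544392)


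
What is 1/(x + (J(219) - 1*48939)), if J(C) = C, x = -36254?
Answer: -1/84974 ≈ -1.1768e-5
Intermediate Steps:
1/(x + (J(219) - 1*48939)) = 1/(-36254 + (219 - 1*48939)) = 1/(-36254 + (219 - 48939)) = 1/(-36254 - 48720) = 1/(-84974) = -1/84974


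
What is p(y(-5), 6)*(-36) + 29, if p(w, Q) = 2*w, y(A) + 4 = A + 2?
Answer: 533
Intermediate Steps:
y(A) = -2 + A (y(A) = -4 + (A + 2) = -4 + (2 + A) = -2 + A)
p(y(-5), 6)*(-36) + 29 = (2*(-2 - 5))*(-36) + 29 = (2*(-7))*(-36) + 29 = -14*(-36) + 29 = 504 + 29 = 533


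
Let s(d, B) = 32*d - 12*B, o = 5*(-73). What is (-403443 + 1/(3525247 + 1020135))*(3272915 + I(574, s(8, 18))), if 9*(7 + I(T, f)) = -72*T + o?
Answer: -53940346603739707775/40908438 ≈ -1.3186e+12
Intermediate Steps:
o = -365
s(d, B) = -12*B + 32*d
I(T, f) = -428/9 - 8*T (I(T, f) = -7 + (-72*T - 365)/9 = -7 + (-365 - 72*T)/9 = -7 + (-365/9 - 8*T) = -428/9 - 8*T)
(-403443 + 1/(3525247 + 1020135))*(3272915 + I(574, s(8, 18))) = (-403443 + 1/(3525247 + 1020135))*(3272915 + (-428/9 - 8*574)) = (-403443 + 1/4545382)*(3272915 + (-428/9 - 4592)) = (-403443 + 1/4545382)*(3272915 - 41756/9) = -1833802550225/4545382*29414479/9 = -53940346603739707775/40908438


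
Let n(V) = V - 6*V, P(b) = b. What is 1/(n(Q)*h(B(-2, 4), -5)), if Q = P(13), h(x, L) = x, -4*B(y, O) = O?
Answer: 1/65 ≈ 0.015385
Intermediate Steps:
B(y, O) = -O/4
Q = 13
n(V) = -5*V
1/(n(Q)*h(B(-2, 4), -5)) = 1/((-5*13)*(-¼*4)) = 1/(-65*(-1)) = 1/65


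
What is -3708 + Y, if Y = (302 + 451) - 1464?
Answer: -4419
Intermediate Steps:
Y = -711 (Y = 753 - 1464 = -711)
-3708 + Y = -3708 - 711 = -4419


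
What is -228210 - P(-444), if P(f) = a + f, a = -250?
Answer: -227516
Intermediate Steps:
P(f) = -250 + f
-228210 - P(-444) = -228210 - (-250 - 444) = -228210 - 1*(-694) = -228210 + 694 = -227516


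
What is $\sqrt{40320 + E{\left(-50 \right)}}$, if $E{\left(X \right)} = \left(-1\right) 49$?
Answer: $\sqrt{40271} \approx 200.68$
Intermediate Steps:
$E{\left(X \right)} = -49$
$\sqrt{40320 + E{\left(-50 \right)}} = \sqrt{40320 - 49} = \sqrt{40271}$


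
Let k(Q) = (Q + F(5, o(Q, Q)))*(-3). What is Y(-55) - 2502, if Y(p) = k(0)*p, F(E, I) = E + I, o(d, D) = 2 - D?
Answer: -1347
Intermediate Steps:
k(Q) = -21 (k(Q) = (Q + (5 + (2 - Q)))*(-3) = (Q + (7 - Q))*(-3) = 7*(-3) = -21)
Y(p) = -21*p
Y(-55) - 2502 = -21*(-55) - 2502 = 1155 - 2502 = -1347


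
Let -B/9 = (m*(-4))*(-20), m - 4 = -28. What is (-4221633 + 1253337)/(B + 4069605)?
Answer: -989432/1362295 ≈ -0.72630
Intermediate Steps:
m = -24 (m = 4 - 28 = -24)
B = 17280 (B = -9*(-24*(-4))*(-20) = -864*(-20) = -9*(-1920) = 17280)
(-4221633 + 1253337)/(B + 4069605) = (-4221633 + 1253337)/(17280 + 4069605) = -2968296/4086885 = -2968296*1/4086885 = -989432/1362295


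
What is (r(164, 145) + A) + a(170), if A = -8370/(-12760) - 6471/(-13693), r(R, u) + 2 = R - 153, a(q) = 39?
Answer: 858386901/17472268 ≈ 49.129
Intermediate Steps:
r(R, u) = -155 + R (r(R, u) = -2 + (R - 153) = -2 + (-153 + R) = -155 + R)
A = 19718037/17472268 (A = -8370*(-1/12760) - 6471*(-1/13693) = 837/1276 + 6471/13693 = 19718037/17472268 ≈ 1.1285)
(r(164, 145) + A) + a(170) = ((-155 + 164) + 19718037/17472268) + 39 = (9 + 19718037/17472268) + 39 = 176968449/17472268 + 39 = 858386901/17472268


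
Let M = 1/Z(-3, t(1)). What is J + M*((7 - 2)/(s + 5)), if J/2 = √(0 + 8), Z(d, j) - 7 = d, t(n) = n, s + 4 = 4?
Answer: ¼ + 4*√2 ≈ 5.9069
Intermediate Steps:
s = 0 (s = -4 + 4 = 0)
Z(d, j) = 7 + d
M = ¼ (M = 1/(7 - 3) = 1/4 = ¼ ≈ 0.25000)
J = 4*√2 (J = 2*√(0 + 8) = 2*√8 = 2*(2*√2) = 4*√2 ≈ 5.6569)
J + M*((7 - 2)/(s + 5)) = 4*√2 + ((7 - 2)/(0 + 5))/4 = 4*√2 + (5/5)/4 = 4*√2 + (5*(⅕))/4 = 4*√2 + (¼)*1 = 4*√2 + ¼ = ¼ + 4*√2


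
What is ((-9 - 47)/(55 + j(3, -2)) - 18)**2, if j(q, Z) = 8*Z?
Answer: 574564/1521 ≈ 377.75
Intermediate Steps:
((-9 - 47)/(55 + j(3, -2)) - 18)**2 = ((-9 - 47)/(55 + 8*(-2)) - 18)**2 = (-56/(55 - 16) - 18)**2 = (-56/39 - 18)**2 = (-758/39)**2 = 574564/1521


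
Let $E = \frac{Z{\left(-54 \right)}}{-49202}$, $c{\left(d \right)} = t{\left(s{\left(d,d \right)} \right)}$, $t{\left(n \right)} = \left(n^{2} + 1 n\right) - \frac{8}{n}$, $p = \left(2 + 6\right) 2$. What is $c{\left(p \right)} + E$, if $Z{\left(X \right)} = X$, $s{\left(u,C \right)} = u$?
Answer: $\frac{13358397}{49202} \approx 271.5$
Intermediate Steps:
$p = 16$ ($p = 8 \cdot 2 = 16$)
$t{\left(n \right)} = n + n^{2} - \frac{8}{n}$ ($t{\left(n \right)} = \left(n^{2} + n\right) - \frac{8}{n} = \left(n + n^{2}\right) - \frac{8}{n} = n + n^{2} - \frac{8}{n}$)
$c{\left(d \right)} = d + d^{2} - \frac{8}{d}$
$E = \frac{27}{24601}$ ($E = - \frac{54}{-49202} = \left(-54\right) \left(- \frac{1}{49202}\right) = \frac{27}{24601} \approx 0.0010975$)
$c{\left(p \right)} + E = \left(16 + 16^{2} - \frac{8}{16}\right) + \frac{27}{24601} = \left(16 + 256 - \frac{1}{2}\right) + \frac{27}{24601} = \frac{543}{2} + \frac{27}{24601} = \frac{13358397}{49202}$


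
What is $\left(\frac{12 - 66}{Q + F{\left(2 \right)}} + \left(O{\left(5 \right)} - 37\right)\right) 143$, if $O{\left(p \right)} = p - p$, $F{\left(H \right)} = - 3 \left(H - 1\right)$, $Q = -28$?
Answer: $- \frac{156299}{31} \approx -5041.9$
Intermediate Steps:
$F{\left(H \right)} = 3 - 3 H$ ($F{\left(H \right)} = - 3 \left(-1 + H\right) = 3 - 3 H$)
$O{\left(p \right)} = 0$
$\left(\frac{12 - 66}{Q + F{\left(2 \right)}} + \left(O{\left(5 \right)} - 37\right)\right) 143 = \left(\frac{12 - 66}{-28 + \left(3 - 6\right)} + \left(0 - 37\right)\right) 143 = \left(- \frac{54}{-28 + \left(3 - 6\right)} - 37\right) 143 = \left(- \frac{54}{-28 - 3} - 37\right) 143 = \left(- \frac{54}{-31} - 37\right) 143 = \left(\left(-54\right) \left(- \frac{1}{31}\right) - 37\right) 143 = \left(\frac{54}{31} - 37\right) 143 = \left(- \frac{1093}{31}\right) 143 = - \frac{156299}{31}$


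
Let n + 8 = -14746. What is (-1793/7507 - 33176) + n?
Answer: -359812303/7507 ≈ -47930.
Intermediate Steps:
n = -14754 (n = -8 - 14746 = -14754)
(-1793/7507 - 33176) + n = (-1793/7507 - 33176) - 14754 = -249054025/7507 - 14754 = -359812303/7507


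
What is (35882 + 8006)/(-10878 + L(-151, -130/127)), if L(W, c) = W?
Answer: -43888/11029 ≈ -3.9793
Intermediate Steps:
(35882 + 8006)/(-10878 + L(-151, -130/127)) = (35882 + 8006)/(-10878 - 151) = 43888/(-11029) = 43888*(-1/11029) = -43888/11029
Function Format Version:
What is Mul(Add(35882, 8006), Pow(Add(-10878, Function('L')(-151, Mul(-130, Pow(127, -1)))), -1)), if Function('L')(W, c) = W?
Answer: Rational(-43888, 11029) ≈ -3.9793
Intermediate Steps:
Mul(Add(35882, 8006), Pow(Add(-10878, Function('L')(-151, Mul(-130, Pow(127, -1)))), -1)) = Mul(Add(35882, 8006), Pow(Add(-10878, -151), -1)) = Mul(43888, Pow(-11029, -1)) = Mul(43888, Rational(-1, 11029)) = Rational(-43888, 11029)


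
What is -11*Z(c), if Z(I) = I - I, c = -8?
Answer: 0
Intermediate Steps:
Z(I) = 0
-11*Z(c) = -11*0 = 0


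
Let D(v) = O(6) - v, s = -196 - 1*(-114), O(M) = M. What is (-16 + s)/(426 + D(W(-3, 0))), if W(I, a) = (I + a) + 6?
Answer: -98/429 ≈ -0.22844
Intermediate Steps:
s = -82 (s = -196 + 114 = -82)
W(I, a) = 6 + I + a
D(v) = 6 - v
(-16 + s)/(426 + D(W(-3, 0))) = (-16 - 82)/(426 + (6 - (6 - 3 + 0))) = -98/(426 + (6 - 1*3)) = -98/(426 + (6 - 3)) = -98/(426 + 3) = -98/429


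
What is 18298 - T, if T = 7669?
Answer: 10629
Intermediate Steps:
18298 - T = 18298 - 1*7669 = 18298 - 7669 = 10629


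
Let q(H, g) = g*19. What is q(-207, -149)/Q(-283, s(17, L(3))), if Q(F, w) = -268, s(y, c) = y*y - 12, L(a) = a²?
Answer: 2831/268 ≈ 10.563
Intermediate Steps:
s(y, c) = -12 + y² (s(y, c) = y² - 12 = -12 + y²)
q(H, g) = 19*g
q(-207, -149)/Q(-283, s(17, L(3))) = (19*(-149))/(-268) = -2831*(-1/268) = 2831/268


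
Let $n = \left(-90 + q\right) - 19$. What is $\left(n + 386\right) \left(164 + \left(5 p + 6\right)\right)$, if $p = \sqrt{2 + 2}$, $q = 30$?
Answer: $55260$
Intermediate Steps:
$p = 2$ ($p = \sqrt{4} = 2$)
$n = -79$ ($n = \left(-90 + 30\right) - 19 = -60 - 19 = -79$)
$\left(n + 386\right) \left(164 + \left(5 p + 6\right)\right) = \left(-79 + 386\right) \left(164 + \left(5 \cdot 2 + 6\right)\right) = 307 \left(164 + \left(10 + 6\right)\right) = 307 \left(164 + 16\right) = 307 \cdot 180 = 55260$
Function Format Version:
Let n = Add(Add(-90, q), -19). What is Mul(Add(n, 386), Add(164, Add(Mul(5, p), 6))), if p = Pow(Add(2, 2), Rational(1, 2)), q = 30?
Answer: 55260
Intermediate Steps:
p = 2 (p = Pow(4, Rational(1, 2)) = 2)
n = -79 (n = Add(Add(-90, 30), -19) = Add(-60, -19) = -79)
Mul(Add(n, 386), Add(164, Add(Mul(5, p), 6))) = Mul(Add(-79, 386), Add(164, Add(Mul(5, 2), 6))) = Mul(307, Add(164, Add(10, 6))) = Mul(307, Add(164, 16)) = Mul(307, 180) = 55260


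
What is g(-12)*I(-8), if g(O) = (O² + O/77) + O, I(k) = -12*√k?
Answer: -243648*I*√2/77 ≈ -4474.9*I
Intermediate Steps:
g(O) = O² + 78*O/77 (g(O) = (O² + O/77) + O = O² + 78*O/77)
g(-12)*I(-8) = ((1/77)*(-12)*(78 + 77*(-12)))*(-24*I*√2) = ((1/77)*(-12)*(78 - 924))*(-24*I*√2) = ((1/77)*(-12)*(-846))*(-24*I*√2) = 10152*(-24*I*√2)/77 = -243648*I*√2/77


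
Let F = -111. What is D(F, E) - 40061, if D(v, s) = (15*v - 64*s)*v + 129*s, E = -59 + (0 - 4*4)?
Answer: -397721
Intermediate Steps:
E = -75 (E = -59 + (0 - 16) = -59 - 16 = -75)
D(v, s) = 129*s + v*(-64*s + 15*v) (D(v, s) = (-64*s + 15*v)*v + 129*s = v*(-64*s + 15*v) + 129*s = 129*s + v*(-64*s + 15*v))
D(F, E) - 40061 = (15*(-111)**2 + 129*(-75) - 64*(-75)*(-111)) - 40061 = (15*12321 - 9675 - 532800) - 40061 = (184815 - 9675 - 532800) - 40061 = -357660 - 40061 = -397721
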